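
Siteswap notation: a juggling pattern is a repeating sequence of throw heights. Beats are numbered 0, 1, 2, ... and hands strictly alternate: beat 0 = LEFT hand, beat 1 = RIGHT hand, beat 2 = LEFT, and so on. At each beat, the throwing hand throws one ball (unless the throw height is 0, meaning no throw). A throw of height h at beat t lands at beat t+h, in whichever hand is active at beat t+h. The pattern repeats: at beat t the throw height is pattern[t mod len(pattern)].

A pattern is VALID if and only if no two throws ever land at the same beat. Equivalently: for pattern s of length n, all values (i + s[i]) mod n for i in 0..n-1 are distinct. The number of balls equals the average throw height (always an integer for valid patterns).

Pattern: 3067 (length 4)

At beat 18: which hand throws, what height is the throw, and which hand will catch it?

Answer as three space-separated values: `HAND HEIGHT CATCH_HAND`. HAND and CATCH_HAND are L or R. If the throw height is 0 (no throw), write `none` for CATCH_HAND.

Answer: L 6 L

Derivation:
Beat 18: 18 mod 2 = 0, so hand = L
Throw height = pattern[18 mod 4] = pattern[2] = 6
Lands at beat 18+6=24, 24 mod 2 = 0, so catch hand = L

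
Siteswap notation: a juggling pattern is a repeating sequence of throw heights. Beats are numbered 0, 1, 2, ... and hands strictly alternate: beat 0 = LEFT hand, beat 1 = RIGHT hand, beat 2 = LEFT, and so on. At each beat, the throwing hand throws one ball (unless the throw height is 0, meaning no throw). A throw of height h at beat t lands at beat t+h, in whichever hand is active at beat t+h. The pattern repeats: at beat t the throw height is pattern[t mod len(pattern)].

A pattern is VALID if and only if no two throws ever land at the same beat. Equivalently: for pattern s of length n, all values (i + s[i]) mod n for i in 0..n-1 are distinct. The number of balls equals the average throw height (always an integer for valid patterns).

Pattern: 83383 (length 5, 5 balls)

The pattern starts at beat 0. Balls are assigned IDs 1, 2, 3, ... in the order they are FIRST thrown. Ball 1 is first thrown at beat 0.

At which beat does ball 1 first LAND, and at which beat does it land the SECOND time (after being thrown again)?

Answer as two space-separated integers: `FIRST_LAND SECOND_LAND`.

Beat 0 (L): throw ball1 h=8 -> lands@8:L; in-air after throw: [b1@8:L]
Beat 1 (R): throw ball2 h=3 -> lands@4:L; in-air after throw: [b2@4:L b1@8:L]
Beat 2 (L): throw ball3 h=3 -> lands@5:R; in-air after throw: [b2@4:L b3@5:R b1@8:L]
Beat 3 (R): throw ball4 h=8 -> lands@11:R; in-air after throw: [b2@4:L b3@5:R b1@8:L b4@11:R]
Beat 4 (L): throw ball2 h=3 -> lands@7:R; in-air after throw: [b3@5:R b2@7:R b1@8:L b4@11:R]
Beat 5 (R): throw ball3 h=8 -> lands@13:R; in-air after throw: [b2@7:R b1@8:L b4@11:R b3@13:R]
Beat 6 (L): throw ball5 h=3 -> lands@9:R; in-air after throw: [b2@7:R b1@8:L b5@9:R b4@11:R b3@13:R]
Beat 7 (R): throw ball2 h=3 -> lands@10:L; in-air after throw: [b1@8:L b5@9:R b2@10:L b4@11:R b3@13:R]
Beat 8 (L): throw ball1 h=8 -> lands@16:L; in-air after throw: [b5@9:R b2@10:L b4@11:R b3@13:R b1@16:L]
Beat 9 (R): throw ball5 h=3 -> lands@12:L; in-air after throw: [b2@10:L b4@11:R b5@12:L b3@13:R b1@16:L]
Beat 10 (L): throw ball2 h=8 -> lands@18:L; in-air after throw: [b4@11:R b5@12:L b3@13:R b1@16:L b2@18:L]
Beat 11 (R): throw ball4 h=3 -> lands@14:L; in-air after throw: [b5@12:L b3@13:R b4@14:L b1@16:L b2@18:L]
Beat 12 (L): throw ball5 h=3 -> lands@15:R; in-air after throw: [b3@13:R b4@14:L b5@15:R b1@16:L b2@18:L]
Beat 13 (R): throw ball3 h=8 -> lands@21:R; in-air after throw: [b4@14:L b5@15:R b1@16:L b2@18:L b3@21:R]
Beat 14 (L): throw ball4 h=3 -> lands@17:R; in-air after throw: [b5@15:R b1@16:L b4@17:R b2@18:L b3@21:R]
Beat 15 (R): throw ball5 h=8 -> lands@23:R; in-air after throw: [b1@16:L b4@17:R b2@18:L b3@21:R b5@23:R]
Beat 16 (L): throw ball1 h=3 -> lands@19:R; in-air after throw: [b4@17:R b2@18:L b1@19:R b3@21:R b5@23:R]
Ball 1: thrown@0 h=8 -> first land @8; rethrown@8 h=8 -> second land @16

Answer: 8 16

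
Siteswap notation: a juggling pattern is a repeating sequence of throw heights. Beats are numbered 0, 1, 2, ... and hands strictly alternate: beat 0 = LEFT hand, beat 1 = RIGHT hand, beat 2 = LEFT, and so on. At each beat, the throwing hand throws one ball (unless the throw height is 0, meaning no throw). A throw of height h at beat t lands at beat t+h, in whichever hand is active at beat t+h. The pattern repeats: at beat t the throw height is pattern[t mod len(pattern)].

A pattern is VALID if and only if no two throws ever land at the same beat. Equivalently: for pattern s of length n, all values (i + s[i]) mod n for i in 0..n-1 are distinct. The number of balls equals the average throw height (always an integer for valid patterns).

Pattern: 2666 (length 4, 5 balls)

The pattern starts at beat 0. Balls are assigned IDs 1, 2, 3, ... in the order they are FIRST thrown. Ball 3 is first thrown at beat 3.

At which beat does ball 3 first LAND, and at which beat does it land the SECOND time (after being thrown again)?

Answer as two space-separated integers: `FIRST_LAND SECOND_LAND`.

Beat 0 (L): throw ball1 h=2 -> lands@2:L; in-air after throw: [b1@2:L]
Beat 1 (R): throw ball2 h=6 -> lands@7:R; in-air after throw: [b1@2:L b2@7:R]
Beat 2 (L): throw ball1 h=6 -> lands@8:L; in-air after throw: [b2@7:R b1@8:L]
Beat 3 (R): throw ball3 h=6 -> lands@9:R; in-air after throw: [b2@7:R b1@8:L b3@9:R]
Beat 4 (L): throw ball4 h=2 -> lands@6:L; in-air after throw: [b4@6:L b2@7:R b1@8:L b3@9:R]
Beat 5 (R): throw ball5 h=6 -> lands@11:R; in-air after throw: [b4@6:L b2@7:R b1@8:L b3@9:R b5@11:R]
Beat 6 (L): throw ball4 h=6 -> lands@12:L; in-air after throw: [b2@7:R b1@8:L b3@9:R b5@11:R b4@12:L]
Beat 7 (R): throw ball2 h=6 -> lands@13:R; in-air after throw: [b1@8:L b3@9:R b5@11:R b4@12:L b2@13:R]
Beat 8 (L): throw ball1 h=2 -> lands@10:L; in-air after throw: [b3@9:R b1@10:L b5@11:R b4@12:L b2@13:R]
Beat 9 (R): throw ball3 h=6 -> lands@15:R; in-air after throw: [b1@10:L b5@11:R b4@12:L b2@13:R b3@15:R]
Beat 10 (L): throw ball1 h=6 -> lands@16:L; in-air after throw: [b5@11:R b4@12:L b2@13:R b3@15:R b1@16:L]
Beat 11 (R): throw ball5 h=6 -> lands@17:R; in-air after throw: [b4@12:L b2@13:R b3@15:R b1@16:L b5@17:R]
Beat 12 (L): throw ball4 h=2 -> lands@14:L; in-air after throw: [b2@13:R b4@14:L b3@15:R b1@16:L b5@17:R]
Beat 13 (R): throw ball2 h=6 -> lands@19:R; in-air after throw: [b4@14:L b3@15:R b1@16:L b5@17:R b2@19:R]
Beat 14 (L): throw ball4 h=6 -> lands@20:L; in-air after throw: [b3@15:R b1@16:L b5@17:R b2@19:R b4@20:L]
Beat 15 (R): throw ball3 h=6 -> lands@21:R; in-air after throw: [b1@16:L b5@17:R b2@19:R b4@20:L b3@21:R]
Ball 3: thrown@3 h=6 -> first land @9; rethrown@9 h=6 -> second land @15

Answer: 9 15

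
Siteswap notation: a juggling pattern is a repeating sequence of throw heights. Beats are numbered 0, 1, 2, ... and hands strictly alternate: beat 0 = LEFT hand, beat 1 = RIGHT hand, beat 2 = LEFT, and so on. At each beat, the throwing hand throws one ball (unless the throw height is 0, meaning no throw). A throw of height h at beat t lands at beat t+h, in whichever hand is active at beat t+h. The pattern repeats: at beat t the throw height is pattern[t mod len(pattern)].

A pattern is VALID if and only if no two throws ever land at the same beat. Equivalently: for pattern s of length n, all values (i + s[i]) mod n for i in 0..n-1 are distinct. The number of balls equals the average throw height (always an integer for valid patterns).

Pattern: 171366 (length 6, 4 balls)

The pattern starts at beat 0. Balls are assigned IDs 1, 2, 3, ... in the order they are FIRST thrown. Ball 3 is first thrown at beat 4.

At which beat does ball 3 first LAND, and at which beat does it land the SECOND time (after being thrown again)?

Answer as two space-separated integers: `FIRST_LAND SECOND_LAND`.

Answer: 10 16

Derivation:
Beat 0 (L): throw ball1 h=1 -> lands@1:R; in-air after throw: [b1@1:R]
Beat 1 (R): throw ball1 h=7 -> lands@8:L; in-air after throw: [b1@8:L]
Beat 2 (L): throw ball2 h=1 -> lands@3:R; in-air after throw: [b2@3:R b1@8:L]
Beat 3 (R): throw ball2 h=3 -> lands@6:L; in-air after throw: [b2@6:L b1@8:L]
Beat 4 (L): throw ball3 h=6 -> lands@10:L; in-air after throw: [b2@6:L b1@8:L b3@10:L]
Beat 5 (R): throw ball4 h=6 -> lands@11:R; in-air after throw: [b2@6:L b1@8:L b3@10:L b4@11:R]
Beat 6 (L): throw ball2 h=1 -> lands@7:R; in-air after throw: [b2@7:R b1@8:L b3@10:L b4@11:R]
Beat 7 (R): throw ball2 h=7 -> lands@14:L; in-air after throw: [b1@8:L b3@10:L b4@11:R b2@14:L]
Beat 8 (L): throw ball1 h=1 -> lands@9:R; in-air after throw: [b1@9:R b3@10:L b4@11:R b2@14:L]
Beat 9 (R): throw ball1 h=3 -> lands@12:L; in-air after throw: [b3@10:L b4@11:R b1@12:L b2@14:L]
Beat 10 (L): throw ball3 h=6 -> lands@16:L; in-air after throw: [b4@11:R b1@12:L b2@14:L b3@16:L]
Beat 11 (R): throw ball4 h=6 -> lands@17:R; in-air after throw: [b1@12:L b2@14:L b3@16:L b4@17:R]
Beat 12 (L): throw ball1 h=1 -> lands@13:R; in-air after throw: [b1@13:R b2@14:L b3@16:L b4@17:R]
Ball 3: thrown@4 h=6 -> first land @10; rethrown@10 h=6 -> second land @16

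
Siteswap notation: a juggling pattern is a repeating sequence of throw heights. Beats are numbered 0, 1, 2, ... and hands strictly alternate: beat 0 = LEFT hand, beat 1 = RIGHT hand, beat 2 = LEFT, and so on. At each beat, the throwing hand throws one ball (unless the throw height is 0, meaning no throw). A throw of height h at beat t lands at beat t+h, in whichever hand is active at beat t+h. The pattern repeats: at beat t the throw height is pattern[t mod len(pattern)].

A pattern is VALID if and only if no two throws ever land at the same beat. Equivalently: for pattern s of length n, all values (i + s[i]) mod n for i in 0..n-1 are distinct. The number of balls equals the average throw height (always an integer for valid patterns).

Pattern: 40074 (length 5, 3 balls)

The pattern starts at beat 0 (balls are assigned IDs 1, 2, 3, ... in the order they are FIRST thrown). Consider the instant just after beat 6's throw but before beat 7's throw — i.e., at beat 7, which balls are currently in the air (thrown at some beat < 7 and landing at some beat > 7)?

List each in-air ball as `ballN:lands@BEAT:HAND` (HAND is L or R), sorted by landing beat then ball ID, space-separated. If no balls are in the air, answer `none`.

Answer: ball1:lands@8:L ball3:lands@9:R ball2:lands@10:L

Derivation:
Beat 0 (L): throw ball1 h=4 -> lands@4:L; in-air after throw: [b1@4:L]
Beat 3 (R): throw ball2 h=7 -> lands@10:L; in-air after throw: [b1@4:L b2@10:L]
Beat 4 (L): throw ball1 h=4 -> lands@8:L; in-air after throw: [b1@8:L b2@10:L]
Beat 5 (R): throw ball3 h=4 -> lands@9:R; in-air after throw: [b1@8:L b3@9:R b2@10:L]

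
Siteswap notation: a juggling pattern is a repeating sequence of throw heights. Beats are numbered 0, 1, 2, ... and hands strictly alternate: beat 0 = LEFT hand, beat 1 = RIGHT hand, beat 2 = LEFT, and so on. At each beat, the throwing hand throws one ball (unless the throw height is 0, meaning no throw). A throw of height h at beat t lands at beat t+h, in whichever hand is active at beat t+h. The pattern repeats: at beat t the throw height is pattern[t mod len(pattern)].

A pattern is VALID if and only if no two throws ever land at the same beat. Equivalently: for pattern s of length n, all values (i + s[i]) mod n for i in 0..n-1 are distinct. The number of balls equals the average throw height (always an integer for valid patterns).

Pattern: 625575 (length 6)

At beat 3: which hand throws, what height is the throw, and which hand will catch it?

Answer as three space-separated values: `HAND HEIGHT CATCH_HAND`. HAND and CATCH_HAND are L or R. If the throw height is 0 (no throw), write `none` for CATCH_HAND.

Beat 3: 3 mod 2 = 1, so hand = R
Throw height = pattern[3 mod 6] = pattern[3] = 5
Lands at beat 3+5=8, 8 mod 2 = 0, so catch hand = L

Answer: R 5 L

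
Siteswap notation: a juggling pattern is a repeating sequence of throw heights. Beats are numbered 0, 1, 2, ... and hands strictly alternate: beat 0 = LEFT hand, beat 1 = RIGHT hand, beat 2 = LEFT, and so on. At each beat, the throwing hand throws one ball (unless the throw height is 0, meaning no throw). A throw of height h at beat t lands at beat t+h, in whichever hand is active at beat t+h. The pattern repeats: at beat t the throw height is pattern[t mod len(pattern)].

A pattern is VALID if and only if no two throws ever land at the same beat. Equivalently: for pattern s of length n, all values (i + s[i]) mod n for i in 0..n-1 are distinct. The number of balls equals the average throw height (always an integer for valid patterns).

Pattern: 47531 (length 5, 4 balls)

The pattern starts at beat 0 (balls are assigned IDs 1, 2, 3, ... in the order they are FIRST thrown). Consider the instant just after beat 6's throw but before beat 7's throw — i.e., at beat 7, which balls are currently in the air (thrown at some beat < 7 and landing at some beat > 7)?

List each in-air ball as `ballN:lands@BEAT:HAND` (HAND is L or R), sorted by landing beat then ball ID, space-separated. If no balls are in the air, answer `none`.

Beat 0 (L): throw ball1 h=4 -> lands@4:L; in-air after throw: [b1@4:L]
Beat 1 (R): throw ball2 h=7 -> lands@8:L; in-air after throw: [b1@4:L b2@8:L]
Beat 2 (L): throw ball3 h=5 -> lands@7:R; in-air after throw: [b1@4:L b3@7:R b2@8:L]
Beat 3 (R): throw ball4 h=3 -> lands@6:L; in-air after throw: [b1@4:L b4@6:L b3@7:R b2@8:L]
Beat 4 (L): throw ball1 h=1 -> lands@5:R; in-air after throw: [b1@5:R b4@6:L b3@7:R b2@8:L]
Beat 5 (R): throw ball1 h=4 -> lands@9:R; in-air after throw: [b4@6:L b3@7:R b2@8:L b1@9:R]
Beat 6 (L): throw ball4 h=7 -> lands@13:R; in-air after throw: [b3@7:R b2@8:L b1@9:R b4@13:R]
Beat 7 (R): throw ball3 h=5 -> lands@12:L; in-air after throw: [b2@8:L b1@9:R b3@12:L b4@13:R]

Answer: ball2:lands@8:L ball1:lands@9:R ball4:lands@13:R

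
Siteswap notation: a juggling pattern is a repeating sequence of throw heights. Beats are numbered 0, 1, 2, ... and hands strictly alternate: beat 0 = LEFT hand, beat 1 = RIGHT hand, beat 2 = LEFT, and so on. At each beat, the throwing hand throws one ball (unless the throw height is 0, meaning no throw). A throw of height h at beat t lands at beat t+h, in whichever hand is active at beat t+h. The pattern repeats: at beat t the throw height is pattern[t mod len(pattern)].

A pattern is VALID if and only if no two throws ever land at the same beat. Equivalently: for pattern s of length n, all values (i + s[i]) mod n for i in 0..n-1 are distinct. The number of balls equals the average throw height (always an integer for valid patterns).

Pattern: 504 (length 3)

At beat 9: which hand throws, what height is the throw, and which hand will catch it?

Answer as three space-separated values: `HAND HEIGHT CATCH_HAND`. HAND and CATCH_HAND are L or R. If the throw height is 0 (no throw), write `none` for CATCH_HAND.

Answer: R 5 L

Derivation:
Beat 9: 9 mod 2 = 1, so hand = R
Throw height = pattern[9 mod 3] = pattern[0] = 5
Lands at beat 9+5=14, 14 mod 2 = 0, so catch hand = L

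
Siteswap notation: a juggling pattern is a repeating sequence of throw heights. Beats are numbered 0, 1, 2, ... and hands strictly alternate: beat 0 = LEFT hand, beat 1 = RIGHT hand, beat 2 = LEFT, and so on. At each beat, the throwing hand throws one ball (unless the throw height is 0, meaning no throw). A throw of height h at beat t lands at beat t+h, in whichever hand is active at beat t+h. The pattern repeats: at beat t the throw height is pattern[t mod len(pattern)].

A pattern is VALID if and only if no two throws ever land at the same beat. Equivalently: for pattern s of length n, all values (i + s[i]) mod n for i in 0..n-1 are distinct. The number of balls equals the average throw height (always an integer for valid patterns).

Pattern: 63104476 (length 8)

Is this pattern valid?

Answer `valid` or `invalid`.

Answer: invalid

Derivation:
i=0: (i + s[i]) mod n = (0 + 6) mod 8 = 6
i=1: (i + s[i]) mod n = (1 + 3) mod 8 = 4
i=2: (i + s[i]) mod n = (2 + 1) mod 8 = 3
i=3: (i + s[i]) mod n = (3 + 0) mod 8 = 3
i=4: (i + s[i]) mod n = (4 + 4) mod 8 = 0
i=5: (i + s[i]) mod n = (5 + 4) mod 8 = 1
i=6: (i + s[i]) mod n = (6 + 7) mod 8 = 5
i=7: (i + s[i]) mod n = (7 + 6) mod 8 = 5
Residues: [6, 4, 3, 3, 0, 1, 5, 5], distinct: False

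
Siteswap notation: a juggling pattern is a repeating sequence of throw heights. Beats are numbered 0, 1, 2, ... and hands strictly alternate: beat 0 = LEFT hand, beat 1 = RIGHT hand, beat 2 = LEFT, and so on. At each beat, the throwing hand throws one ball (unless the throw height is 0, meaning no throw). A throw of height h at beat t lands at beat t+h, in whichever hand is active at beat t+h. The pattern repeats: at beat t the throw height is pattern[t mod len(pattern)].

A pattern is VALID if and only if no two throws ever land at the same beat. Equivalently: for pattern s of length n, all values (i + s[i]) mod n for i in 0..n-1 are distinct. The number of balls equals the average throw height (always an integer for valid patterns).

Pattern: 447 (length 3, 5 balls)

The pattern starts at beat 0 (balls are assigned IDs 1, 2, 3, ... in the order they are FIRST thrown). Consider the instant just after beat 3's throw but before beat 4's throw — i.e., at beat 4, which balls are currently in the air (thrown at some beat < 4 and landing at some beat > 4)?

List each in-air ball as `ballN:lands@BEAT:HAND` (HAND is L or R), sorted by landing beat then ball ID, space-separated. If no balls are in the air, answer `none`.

Answer: ball2:lands@5:R ball4:lands@7:R ball3:lands@9:R

Derivation:
Beat 0 (L): throw ball1 h=4 -> lands@4:L; in-air after throw: [b1@4:L]
Beat 1 (R): throw ball2 h=4 -> lands@5:R; in-air after throw: [b1@4:L b2@5:R]
Beat 2 (L): throw ball3 h=7 -> lands@9:R; in-air after throw: [b1@4:L b2@5:R b3@9:R]
Beat 3 (R): throw ball4 h=4 -> lands@7:R; in-air after throw: [b1@4:L b2@5:R b4@7:R b3@9:R]
Beat 4 (L): throw ball1 h=4 -> lands@8:L; in-air after throw: [b2@5:R b4@7:R b1@8:L b3@9:R]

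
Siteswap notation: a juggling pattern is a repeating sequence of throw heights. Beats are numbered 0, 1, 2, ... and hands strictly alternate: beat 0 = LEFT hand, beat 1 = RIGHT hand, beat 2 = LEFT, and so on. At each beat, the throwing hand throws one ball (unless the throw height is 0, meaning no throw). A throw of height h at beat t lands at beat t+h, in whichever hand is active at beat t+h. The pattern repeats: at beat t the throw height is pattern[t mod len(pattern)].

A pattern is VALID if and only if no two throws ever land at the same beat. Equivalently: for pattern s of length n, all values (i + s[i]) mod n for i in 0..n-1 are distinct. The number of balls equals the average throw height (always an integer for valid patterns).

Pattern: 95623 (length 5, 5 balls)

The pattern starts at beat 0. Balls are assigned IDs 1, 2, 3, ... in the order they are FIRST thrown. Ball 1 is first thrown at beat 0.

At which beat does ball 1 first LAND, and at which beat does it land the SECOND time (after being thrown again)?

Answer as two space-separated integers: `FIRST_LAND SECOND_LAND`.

Answer: 9 12

Derivation:
Beat 0 (L): throw ball1 h=9 -> lands@9:R; in-air after throw: [b1@9:R]
Beat 1 (R): throw ball2 h=5 -> lands@6:L; in-air after throw: [b2@6:L b1@9:R]
Beat 2 (L): throw ball3 h=6 -> lands@8:L; in-air after throw: [b2@6:L b3@8:L b1@9:R]
Beat 3 (R): throw ball4 h=2 -> lands@5:R; in-air after throw: [b4@5:R b2@6:L b3@8:L b1@9:R]
Beat 4 (L): throw ball5 h=3 -> lands@7:R; in-air after throw: [b4@5:R b2@6:L b5@7:R b3@8:L b1@9:R]
Beat 5 (R): throw ball4 h=9 -> lands@14:L; in-air after throw: [b2@6:L b5@7:R b3@8:L b1@9:R b4@14:L]
Beat 6 (L): throw ball2 h=5 -> lands@11:R; in-air after throw: [b5@7:R b3@8:L b1@9:R b2@11:R b4@14:L]
Beat 7 (R): throw ball5 h=6 -> lands@13:R; in-air after throw: [b3@8:L b1@9:R b2@11:R b5@13:R b4@14:L]
Beat 8 (L): throw ball3 h=2 -> lands@10:L; in-air after throw: [b1@9:R b3@10:L b2@11:R b5@13:R b4@14:L]
Beat 9 (R): throw ball1 h=3 -> lands@12:L; in-air after throw: [b3@10:L b2@11:R b1@12:L b5@13:R b4@14:L]
Beat 10 (L): throw ball3 h=9 -> lands@19:R; in-air after throw: [b2@11:R b1@12:L b5@13:R b4@14:L b3@19:R]
Beat 11 (R): throw ball2 h=5 -> lands@16:L; in-air after throw: [b1@12:L b5@13:R b4@14:L b2@16:L b3@19:R]
Beat 12 (L): throw ball1 h=6 -> lands@18:L; in-air after throw: [b5@13:R b4@14:L b2@16:L b1@18:L b3@19:R]
Ball 1: thrown@0 h=9 -> first land @9; rethrown@9 h=3 -> second land @12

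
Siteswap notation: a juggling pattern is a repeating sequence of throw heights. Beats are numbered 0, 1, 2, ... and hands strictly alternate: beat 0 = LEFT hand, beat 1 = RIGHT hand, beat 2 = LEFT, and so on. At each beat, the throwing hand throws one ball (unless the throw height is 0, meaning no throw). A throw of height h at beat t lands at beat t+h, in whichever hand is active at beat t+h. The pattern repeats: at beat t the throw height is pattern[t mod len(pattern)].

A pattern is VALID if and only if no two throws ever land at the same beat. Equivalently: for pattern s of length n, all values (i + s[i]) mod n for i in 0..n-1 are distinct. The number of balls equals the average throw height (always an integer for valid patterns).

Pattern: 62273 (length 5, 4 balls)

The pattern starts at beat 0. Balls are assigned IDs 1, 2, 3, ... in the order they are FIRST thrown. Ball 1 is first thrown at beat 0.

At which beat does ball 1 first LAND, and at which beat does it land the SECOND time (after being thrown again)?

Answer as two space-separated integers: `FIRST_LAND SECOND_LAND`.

Beat 0 (L): throw ball1 h=6 -> lands@6:L; in-air after throw: [b1@6:L]
Beat 1 (R): throw ball2 h=2 -> lands@3:R; in-air after throw: [b2@3:R b1@6:L]
Beat 2 (L): throw ball3 h=2 -> lands@4:L; in-air after throw: [b2@3:R b3@4:L b1@6:L]
Beat 3 (R): throw ball2 h=7 -> lands@10:L; in-air after throw: [b3@4:L b1@6:L b2@10:L]
Beat 4 (L): throw ball3 h=3 -> lands@7:R; in-air after throw: [b1@6:L b3@7:R b2@10:L]
Beat 5 (R): throw ball4 h=6 -> lands@11:R; in-air after throw: [b1@6:L b3@7:R b2@10:L b4@11:R]
Beat 6 (L): throw ball1 h=2 -> lands@8:L; in-air after throw: [b3@7:R b1@8:L b2@10:L b4@11:R]
Beat 7 (R): throw ball3 h=2 -> lands@9:R; in-air after throw: [b1@8:L b3@9:R b2@10:L b4@11:R]
Beat 8 (L): throw ball1 h=7 -> lands@15:R; in-air after throw: [b3@9:R b2@10:L b4@11:R b1@15:R]
Ball 1: thrown@0 h=6 -> first land @6; rethrown@6 h=2 -> second land @8

Answer: 6 8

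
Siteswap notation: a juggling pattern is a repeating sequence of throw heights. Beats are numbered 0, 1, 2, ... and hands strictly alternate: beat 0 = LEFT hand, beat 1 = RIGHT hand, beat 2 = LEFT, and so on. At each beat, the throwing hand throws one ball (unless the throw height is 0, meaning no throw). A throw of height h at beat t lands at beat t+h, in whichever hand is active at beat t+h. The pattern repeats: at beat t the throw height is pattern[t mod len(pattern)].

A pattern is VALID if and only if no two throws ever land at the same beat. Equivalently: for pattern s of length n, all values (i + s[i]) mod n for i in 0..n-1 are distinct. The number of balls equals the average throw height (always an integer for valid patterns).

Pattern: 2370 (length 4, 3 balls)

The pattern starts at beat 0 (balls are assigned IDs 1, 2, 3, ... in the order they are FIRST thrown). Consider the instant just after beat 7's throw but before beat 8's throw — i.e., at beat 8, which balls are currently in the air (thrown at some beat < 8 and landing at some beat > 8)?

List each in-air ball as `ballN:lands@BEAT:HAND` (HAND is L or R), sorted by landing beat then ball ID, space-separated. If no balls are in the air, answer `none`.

Beat 0 (L): throw ball1 h=2 -> lands@2:L; in-air after throw: [b1@2:L]
Beat 1 (R): throw ball2 h=3 -> lands@4:L; in-air after throw: [b1@2:L b2@4:L]
Beat 2 (L): throw ball1 h=7 -> lands@9:R; in-air after throw: [b2@4:L b1@9:R]
Beat 4 (L): throw ball2 h=2 -> lands@6:L; in-air after throw: [b2@6:L b1@9:R]
Beat 5 (R): throw ball3 h=3 -> lands@8:L; in-air after throw: [b2@6:L b3@8:L b1@9:R]
Beat 6 (L): throw ball2 h=7 -> lands@13:R; in-air after throw: [b3@8:L b1@9:R b2@13:R]
Beat 8 (L): throw ball3 h=2 -> lands@10:L; in-air after throw: [b1@9:R b3@10:L b2@13:R]

Answer: ball1:lands@9:R ball2:lands@13:R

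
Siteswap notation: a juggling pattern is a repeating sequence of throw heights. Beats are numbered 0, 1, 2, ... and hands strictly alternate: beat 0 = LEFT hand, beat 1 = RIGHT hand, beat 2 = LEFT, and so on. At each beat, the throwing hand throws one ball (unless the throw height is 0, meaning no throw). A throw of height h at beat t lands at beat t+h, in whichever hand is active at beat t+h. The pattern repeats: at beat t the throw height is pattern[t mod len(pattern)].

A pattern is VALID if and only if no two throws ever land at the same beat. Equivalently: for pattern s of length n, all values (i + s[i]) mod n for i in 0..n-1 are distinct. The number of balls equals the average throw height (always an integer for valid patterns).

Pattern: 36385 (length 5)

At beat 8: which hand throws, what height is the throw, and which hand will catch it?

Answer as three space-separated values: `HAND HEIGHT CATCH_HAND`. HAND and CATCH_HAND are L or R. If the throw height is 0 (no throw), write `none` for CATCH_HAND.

Answer: L 8 L

Derivation:
Beat 8: 8 mod 2 = 0, so hand = L
Throw height = pattern[8 mod 5] = pattern[3] = 8
Lands at beat 8+8=16, 16 mod 2 = 0, so catch hand = L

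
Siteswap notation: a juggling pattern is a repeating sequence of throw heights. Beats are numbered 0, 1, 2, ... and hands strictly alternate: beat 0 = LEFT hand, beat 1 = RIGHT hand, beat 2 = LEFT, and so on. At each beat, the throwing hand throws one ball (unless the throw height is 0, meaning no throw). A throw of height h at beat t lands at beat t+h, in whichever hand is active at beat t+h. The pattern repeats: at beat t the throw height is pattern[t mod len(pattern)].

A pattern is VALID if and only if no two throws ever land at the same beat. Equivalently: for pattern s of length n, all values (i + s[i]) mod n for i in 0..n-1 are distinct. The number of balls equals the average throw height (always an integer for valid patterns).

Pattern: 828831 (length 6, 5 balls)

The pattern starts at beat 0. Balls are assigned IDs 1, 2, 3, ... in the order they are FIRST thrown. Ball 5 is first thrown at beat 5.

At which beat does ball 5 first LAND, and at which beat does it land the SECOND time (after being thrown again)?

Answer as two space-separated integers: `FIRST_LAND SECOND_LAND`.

Answer: 6 14

Derivation:
Beat 0 (L): throw ball1 h=8 -> lands@8:L; in-air after throw: [b1@8:L]
Beat 1 (R): throw ball2 h=2 -> lands@3:R; in-air after throw: [b2@3:R b1@8:L]
Beat 2 (L): throw ball3 h=8 -> lands@10:L; in-air after throw: [b2@3:R b1@8:L b3@10:L]
Beat 3 (R): throw ball2 h=8 -> lands@11:R; in-air after throw: [b1@8:L b3@10:L b2@11:R]
Beat 4 (L): throw ball4 h=3 -> lands@7:R; in-air after throw: [b4@7:R b1@8:L b3@10:L b2@11:R]
Beat 5 (R): throw ball5 h=1 -> lands@6:L; in-air after throw: [b5@6:L b4@7:R b1@8:L b3@10:L b2@11:R]
Beat 6 (L): throw ball5 h=8 -> lands@14:L; in-air after throw: [b4@7:R b1@8:L b3@10:L b2@11:R b5@14:L]
Beat 7 (R): throw ball4 h=2 -> lands@9:R; in-air after throw: [b1@8:L b4@9:R b3@10:L b2@11:R b5@14:L]
Beat 8 (L): throw ball1 h=8 -> lands@16:L; in-air after throw: [b4@9:R b3@10:L b2@11:R b5@14:L b1@16:L]
Beat 9 (R): throw ball4 h=8 -> lands@17:R; in-air after throw: [b3@10:L b2@11:R b5@14:L b1@16:L b4@17:R]
Beat 10 (L): throw ball3 h=3 -> lands@13:R; in-air after throw: [b2@11:R b3@13:R b5@14:L b1@16:L b4@17:R]
Beat 11 (R): throw ball2 h=1 -> lands@12:L; in-air after throw: [b2@12:L b3@13:R b5@14:L b1@16:L b4@17:R]
Beat 12 (L): throw ball2 h=8 -> lands@20:L; in-air after throw: [b3@13:R b5@14:L b1@16:L b4@17:R b2@20:L]
Beat 13 (R): throw ball3 h=2 -> lands@15:R; in-air after throw: [b5@14:L b3@15:R b1@16:L b4@17:R b2@20:L]
Beat 14 (L): throw ball5 h=8 -> lands@22:L; in-air after throw: [b3@15:R b1@16:L b4@17:R b2@20:L b5@22:L]
Ball 5: thrown@5 h=1 -> first land @6; rethrown@6 h=8 -> second land @14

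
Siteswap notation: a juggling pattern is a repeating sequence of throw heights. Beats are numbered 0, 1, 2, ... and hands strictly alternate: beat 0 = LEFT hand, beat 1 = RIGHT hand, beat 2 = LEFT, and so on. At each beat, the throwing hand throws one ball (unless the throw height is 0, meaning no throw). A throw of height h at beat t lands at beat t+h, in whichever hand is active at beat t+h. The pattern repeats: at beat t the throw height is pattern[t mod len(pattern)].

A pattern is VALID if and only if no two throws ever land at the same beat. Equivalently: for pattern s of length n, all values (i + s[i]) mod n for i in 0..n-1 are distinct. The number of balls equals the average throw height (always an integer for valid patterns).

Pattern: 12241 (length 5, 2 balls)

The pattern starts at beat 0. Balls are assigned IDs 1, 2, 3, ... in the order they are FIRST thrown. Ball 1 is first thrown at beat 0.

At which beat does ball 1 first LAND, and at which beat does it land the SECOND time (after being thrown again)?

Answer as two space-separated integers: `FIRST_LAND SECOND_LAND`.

Answer: 1 3

Derivation:
Beat 0 (L): throw ball1 h=1 -> lands@1:R; in-air after throw: [b1@1:R]
Beat 1 (R): throw ball1 h=2 -> lands@3:R; in-air after throw: [b1@3:R]
Beat 2 (L): throw ball2 h=2 -> lands@4:L; in-air after throw: [b1@3:R b2@4:L]
Beat 3 (R): throw ball1 h=4 -> lands@7:R; in-air after throw: [b2@4:L b1@7:R]
Ball 1: thrown@0 h=1 -> first land @1; rethrown@1 h=2 -> second land @3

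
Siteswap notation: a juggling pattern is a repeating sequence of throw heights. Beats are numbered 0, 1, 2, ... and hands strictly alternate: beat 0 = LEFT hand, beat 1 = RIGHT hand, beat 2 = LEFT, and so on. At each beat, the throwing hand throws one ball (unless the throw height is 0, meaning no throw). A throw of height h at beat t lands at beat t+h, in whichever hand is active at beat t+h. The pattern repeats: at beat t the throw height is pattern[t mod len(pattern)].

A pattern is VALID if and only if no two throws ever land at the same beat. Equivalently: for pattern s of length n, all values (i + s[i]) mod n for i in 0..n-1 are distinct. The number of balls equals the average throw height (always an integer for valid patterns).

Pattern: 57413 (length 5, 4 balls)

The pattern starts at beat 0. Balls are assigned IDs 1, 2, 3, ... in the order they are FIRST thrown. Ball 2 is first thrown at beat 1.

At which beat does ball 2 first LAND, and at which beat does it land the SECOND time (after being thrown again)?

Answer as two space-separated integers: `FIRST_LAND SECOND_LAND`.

Answer: 8 9

Derivation:
Beat 0 (L): throw ball1 h=5 -> lands@5:R; in-air after throw: [b1@5:R]
Beat 1 (R): throw ball2 h=7 -> lands@8:L; in-air after throw: [b1@5:R b2@8:L]
Beat 2 (L): throw ball3 h=4 -> lands@6:L; in-air after throw: [b1@5:R b3@6:L b2@8:L]
Beat 3 (R): throw ball4 h=1 -> lands@4:L; in-air after throw: [b4@4:L b1@5:R b3@6:L b2@8:L]
Beat 4 (L): throw ball4 h=3 -> lands@7:R; in-air after throw: [b1@5:R b3@6:L b4@7:R b2@8:L]
Beat 5 (R): throw ball1 h=5 -> lands@10:L; in-air after throw: [b3@6:L b4@7:R b2@8:L b1@10:L]
Beat 6 (L): throw ball3 h=7 -> lands@13:R; in-air after throw: [b4@7:R b2@8:L b1@10:L b3@13:R]
Beat 7 (R): throw ball4 h=4 -> lands@11:R; in-air after throw: [b2@8:L b1@10:L b4@11:R b3@13:R]
Beat 8 (L): throw ball2 h=1 -> lands@9:R; in-air after throw: [b2@9:R b1@10:L b4@11:R b3@13:R]
Beat 9 (R): throw ball2 h=3 -> lands@12:L; in-air after throw: [b1@10:L b4@11:R b2@12:L b3@13:R]
Ball 2: thrown@1 h=7 -> first land @8; rethrown@8 h=1 -> second land @9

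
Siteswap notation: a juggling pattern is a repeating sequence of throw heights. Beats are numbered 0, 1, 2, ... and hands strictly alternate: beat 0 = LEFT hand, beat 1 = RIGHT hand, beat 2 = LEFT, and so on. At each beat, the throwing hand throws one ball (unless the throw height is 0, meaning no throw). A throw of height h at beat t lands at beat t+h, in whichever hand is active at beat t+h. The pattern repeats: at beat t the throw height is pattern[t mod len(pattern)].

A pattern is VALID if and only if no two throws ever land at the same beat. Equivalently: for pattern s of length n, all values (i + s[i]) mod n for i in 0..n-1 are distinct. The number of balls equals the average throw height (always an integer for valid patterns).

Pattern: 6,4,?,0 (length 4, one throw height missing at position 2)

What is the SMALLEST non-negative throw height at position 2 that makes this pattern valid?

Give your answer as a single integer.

i=0: (0 + 6) mod 4 = 2
i=1: (1 + 4) mod 4 = 1
i=2: s[i]=? (unknown)
i=3: (3 + 0) mod 4 = 3
Known residues: [1, 2, 3]; need a permutation of 0..3, so missing residue r = 0
Need (2 + s) mod 4 = 0; smallest s = (0 - 2) mod 4 = 2

Answer: 2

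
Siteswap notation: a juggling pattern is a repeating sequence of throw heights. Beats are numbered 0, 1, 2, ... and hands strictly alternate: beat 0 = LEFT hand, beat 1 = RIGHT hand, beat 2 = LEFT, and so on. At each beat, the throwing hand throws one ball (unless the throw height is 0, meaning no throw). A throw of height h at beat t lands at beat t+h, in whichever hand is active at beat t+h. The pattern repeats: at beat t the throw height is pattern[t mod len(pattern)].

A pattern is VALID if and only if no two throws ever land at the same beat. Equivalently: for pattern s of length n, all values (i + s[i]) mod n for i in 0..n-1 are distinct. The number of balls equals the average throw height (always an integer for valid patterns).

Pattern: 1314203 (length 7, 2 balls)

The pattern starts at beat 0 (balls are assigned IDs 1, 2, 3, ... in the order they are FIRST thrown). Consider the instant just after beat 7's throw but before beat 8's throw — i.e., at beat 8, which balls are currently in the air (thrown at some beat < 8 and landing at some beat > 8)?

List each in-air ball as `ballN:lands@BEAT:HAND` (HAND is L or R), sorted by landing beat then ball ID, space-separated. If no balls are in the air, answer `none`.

Beat 0 (L): throw ball1 h=1 -> lands@1:R; in-air after throw: [b1@1:R]
Beat 1 (R): throw ball1 h=3 -> lands@4:L; in-air after throw: [b1@4:L]
Beat 2 (L): throw ball2 h=1 -> lands@3:R; in-air after throw: [b2@3:R b1@4:L]
Beat 3 (R): throw ball2 h=4 -> lands@7:R; in-air after throw: [b1@4:L b2@7:R]
Beat 4 (L): throw ball1 h=2 -> lands@6:L; in-air after throw: [b1@6:L b2@7:R]
Beat 6 (L): throw ball1 h=3 -> lands@9:R; in-air after throw: [b2@7:R b1@9:R]
Beat 7 (R): throw ball2 h=1 -> lands@8:L; in-air after throw: [b2@8:L b1@9:R]
Beat 8 (L): throw ball2 h=3 -> lands@11:R; in-air after throw: [b1@9:R b2@11:R]

Answer: ball1:lands@9:R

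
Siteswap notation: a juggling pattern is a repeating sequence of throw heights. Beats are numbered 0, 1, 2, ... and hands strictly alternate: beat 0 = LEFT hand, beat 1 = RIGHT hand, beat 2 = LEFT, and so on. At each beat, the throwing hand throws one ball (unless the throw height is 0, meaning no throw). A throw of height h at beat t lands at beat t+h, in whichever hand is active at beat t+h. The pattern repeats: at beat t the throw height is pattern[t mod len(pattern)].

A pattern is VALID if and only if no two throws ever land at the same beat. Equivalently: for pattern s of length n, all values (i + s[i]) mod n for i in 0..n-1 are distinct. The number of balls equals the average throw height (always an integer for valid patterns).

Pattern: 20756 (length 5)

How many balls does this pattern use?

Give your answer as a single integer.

Answer: 4

Derivation:
Pattern = [2, 0, 7, 5, 6], length n = 5
  position 0: throw height = 2, running sum = 2
  position 1: throw height = 0, running sum = 2
  position 2: throw height = 7, running sum = 9
  position 3: throw height = 5, running sum = 14
  position 4: throw height = 6, running sum = 20
Total sum = 20; balls = sum / n = 20 / 5 = 4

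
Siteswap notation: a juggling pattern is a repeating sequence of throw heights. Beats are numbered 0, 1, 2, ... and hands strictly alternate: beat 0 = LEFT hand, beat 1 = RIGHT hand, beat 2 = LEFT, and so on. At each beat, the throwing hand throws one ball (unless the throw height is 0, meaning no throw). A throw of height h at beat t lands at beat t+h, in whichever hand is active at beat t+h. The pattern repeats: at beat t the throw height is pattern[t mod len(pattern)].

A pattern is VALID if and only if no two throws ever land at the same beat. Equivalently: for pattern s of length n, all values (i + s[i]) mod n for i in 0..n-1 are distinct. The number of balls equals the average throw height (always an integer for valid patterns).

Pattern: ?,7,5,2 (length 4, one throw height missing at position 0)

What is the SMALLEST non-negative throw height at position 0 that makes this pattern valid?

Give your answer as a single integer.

i=0: s[i]=? (unknown)
i=1: (1 + 7) mod 4 = 0
i=2: (2 + 5) mod 4 = 3
i=3: (3 + 2) mod 4 = 1
Known residues: [0, 1, 3]; need a permutation of 0..3, so missing residue r = 2
Need (0 + s) mod 4 = 2; smallest s = (2 - 0) mod 4 = 2

Answer: 2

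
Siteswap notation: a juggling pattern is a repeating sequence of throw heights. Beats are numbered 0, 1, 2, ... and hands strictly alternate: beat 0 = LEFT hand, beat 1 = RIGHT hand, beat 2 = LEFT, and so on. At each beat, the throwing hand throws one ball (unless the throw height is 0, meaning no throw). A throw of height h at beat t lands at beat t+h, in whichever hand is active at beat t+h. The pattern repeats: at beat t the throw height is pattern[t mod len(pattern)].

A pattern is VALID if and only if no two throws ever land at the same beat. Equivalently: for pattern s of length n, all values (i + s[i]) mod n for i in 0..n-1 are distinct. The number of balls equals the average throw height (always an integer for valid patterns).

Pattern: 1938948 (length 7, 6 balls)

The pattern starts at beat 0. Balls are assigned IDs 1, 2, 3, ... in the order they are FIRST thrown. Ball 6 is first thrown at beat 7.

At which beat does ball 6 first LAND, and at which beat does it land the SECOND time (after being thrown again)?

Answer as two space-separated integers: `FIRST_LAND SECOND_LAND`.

Beat 0 (L): throw ball1 h=1 -> lands@1:R; in-air after throw: [b1@1:R]
Beat 1 (R): throw ball1 h=9 -> lands@10:L; in-air after throw: [b1@10:L]
Beat 2 (L): throw ball2 h=3 -> lands@5:R; in-air after throw: [b2@5:R b1@10:L]
Beat 3 (R): throw ball3 h=8 -> lands@11:R; in-air after throw: [b2@5:R b1@10:L b3@11:R]
Beat 4 (L): throw ball4 h=9 -> lands@13:R; in-air after throw: [b2@5:R b1@10:L b3@11:R b4@13:R]
Beat 5 (R): throw ball2 h=4 -> lands@9:R; in-air after throw: [b2@9:R b1@10:L b3@11:R b4@13:R]
Beat 6 (L): throw ball5 h=8 -> lands@14:L; in-air after throw: [b2@9:R b1@10:L b3@11:R b4@13:R b5@14:L]
Beat 7 (R): throw ball6 h=1 -> lands@8:L; in-air after throw: [b6@8:L b2@9:R b1@10:L b3@11:R b4@13:R b5@14:L]
Beat 8 (L): throw ball6 h=9 -> lands@17:R; in-air after throw: [b2@9:R b1@10:L b3@11:R b4@13:R b5@14:L b6@17:R]
Beat 9 (R): throw ball2 h=3 -> lands@12:L; in-air after throw: [b1@10:L b3@11:R b2@12:L b4@13:R b5@14:L b6@17:R]
Beat 10 (L): throw ball1 h=8 -> lands@18:L; in-air after throw: [b3@11:R b2@12:L b4@13:R b5@14:L b6@17:R b1@18:L]
Beat 11 (R): throw ball3 h=9 -> lands@20:L; in-air after throw: [b2@12:L b4@13:R b5@14:L b6@17:R b1@18:L b3@20:L]
Beat 12 (L): throw ball2 h=4 -> lands@16:L; in-air after throw: [b4@13:R b5@14:L b2@16:L b6@17:R b1@18:L b3@20:L]
Beat 13 (R): throw ball4 h=8 -> lands@21:R; in-air after throw: [b5@14:L b2@16:L b6@17:R b1@18:L b3@20:L b4@21:R]
Beat 14 (L): throw ball5 h=1 -> lands@15:R; in-air after throw: [b5@15:R b2@16:L b6@17:R b1@18:L b3@20:L b4@21:R]
Beat 15 (R): throw ball5 h=9 -> lands@24:L; in-air after throw: [b2@16:L b6@17:R b1@18:L b3@20:L b4@21:R b5@24:L]
Beat 16 (L): throw ball2 h=3 -> lands@19:R; in-air after throw: [b6@17:R b1@18:L b2@19:R b3@20:L b4@21:R b5@24:L]
Beat 17 (R): throw ball6 h=8 -> lands@25:R; in-air after throw: [b1@18:L b2@19:R b3@20:L b4@21:R b5@24:L b6@25:R]
Ball 6: thrown@7 h=1 -> first land @8; rethrown@8 h=9 -> second land @17

Answer: 8 17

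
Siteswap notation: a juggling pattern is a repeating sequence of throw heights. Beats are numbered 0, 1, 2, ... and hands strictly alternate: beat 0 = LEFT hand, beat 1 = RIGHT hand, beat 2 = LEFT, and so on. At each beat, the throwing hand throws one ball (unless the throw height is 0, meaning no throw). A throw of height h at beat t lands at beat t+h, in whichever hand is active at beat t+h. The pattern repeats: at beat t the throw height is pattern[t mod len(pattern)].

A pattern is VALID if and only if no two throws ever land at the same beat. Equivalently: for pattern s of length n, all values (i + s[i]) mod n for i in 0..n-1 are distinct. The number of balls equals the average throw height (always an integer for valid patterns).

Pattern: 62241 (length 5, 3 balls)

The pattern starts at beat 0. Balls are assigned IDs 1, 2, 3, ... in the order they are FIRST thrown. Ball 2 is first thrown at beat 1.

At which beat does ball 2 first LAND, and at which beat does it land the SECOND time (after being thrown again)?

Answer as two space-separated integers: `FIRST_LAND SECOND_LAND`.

Beat 0 (L): throw ball1 h=6 -> lands@6:L; in-air after throw: [b1@6:L]
Beat 1 (R): throw ball2 h=2 -> lands@3:R; in-air after throw: [b2@3:R b1@6:L]
Beat 2 (L): throw ball3 h=2 -> lands@4:L; in-air after throw: [b2@3:R b3@4:L b1@6:L]
Beat 3 (R): throw ball2 h=4 -> lands@7:R; in-air after throw: [b3@4:L b1@6:L b2@7:R]
Beat 4 (L): throw ball3 h=1 -> lands@5:R; in-air after throw: [b3@5:R b1@6:L b2@7:R]
Beat 5 (R): throw ball3 h=6 -> lands@11:R; in-air after throw: [b1@6:L b2@7:R b3@11:R]
Beat 6 (L): throw ball1 h=2 -> lands@8:L; in-air after throw: [b2@7:R b1@8:L b3@11:R]
Beat 7 (R): throw ball2 h=2 -> lands@9:R; in-air after throw: [b1@8:L b2@9:R b3@11:R]
Ball 2: thrown@1 h=2 -> first land @3; rethrown@3 h=4 -> second land @7

Answer: 3 7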